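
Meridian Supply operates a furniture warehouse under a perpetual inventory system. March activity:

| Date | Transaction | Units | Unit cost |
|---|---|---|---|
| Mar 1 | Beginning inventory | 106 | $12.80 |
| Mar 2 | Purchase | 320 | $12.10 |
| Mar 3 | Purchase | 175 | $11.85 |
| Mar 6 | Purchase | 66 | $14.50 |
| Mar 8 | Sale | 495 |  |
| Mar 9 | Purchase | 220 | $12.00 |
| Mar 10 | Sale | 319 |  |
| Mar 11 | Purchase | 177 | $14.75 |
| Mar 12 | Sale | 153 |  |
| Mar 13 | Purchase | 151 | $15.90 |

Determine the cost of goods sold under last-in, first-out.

Mar 8, 495 sold [LIFO — newest first]: 66 @ $14.50 + 175 @ $11.85 + 254 @ $12.10 = $6,104.15
Mar 10, 319 sold [LIFO — newest first]: 220 @ $12.00 + 66 @ $12.10 + 33 @ $12.80 = $3,861.00
Mar 12, 153 sold [LIFO — newest first]: 153 @ $14.75 = $2,256.75
Total COGS = $6,104.15 + $3,861.00 + $2,256.75 = $12,221.90
Ending inventory: 73 @ $12.80 + 24 @ $14.75 + 151 @ $15.90 = $3,689.30

COGS = $12,221.90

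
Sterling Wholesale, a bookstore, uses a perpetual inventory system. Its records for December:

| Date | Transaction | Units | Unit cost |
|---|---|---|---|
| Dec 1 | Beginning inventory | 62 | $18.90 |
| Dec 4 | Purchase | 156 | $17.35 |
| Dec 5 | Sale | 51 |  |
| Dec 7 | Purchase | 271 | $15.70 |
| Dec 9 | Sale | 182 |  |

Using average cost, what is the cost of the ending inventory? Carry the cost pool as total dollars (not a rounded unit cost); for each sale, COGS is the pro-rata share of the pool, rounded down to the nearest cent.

Ending inventory = $4,223.29

After Dec 1: 62 on hand, pool $1,171.80 (≈ $18.9000 each)
After Dec 4: 218 on hand, pool $3,878.40 (≈ $17.7908 each)
Dec 5, sell 51: 51/218 × $3,878.40 → $907.33
After Dec 7: 438 on hand, pool $7,225.77 (≈ $16.4972 each)
Dec 9, sell 182: 182/438 × $7,225.77 → $3,002.48
Total COGS = $907.33 + $3,002.48 = $3,909.81
Ending inventory (cost pool remaining) = $4,223.29
Check: goods available $8,133.10 = COGS $3,909.81 + ending $4,223.29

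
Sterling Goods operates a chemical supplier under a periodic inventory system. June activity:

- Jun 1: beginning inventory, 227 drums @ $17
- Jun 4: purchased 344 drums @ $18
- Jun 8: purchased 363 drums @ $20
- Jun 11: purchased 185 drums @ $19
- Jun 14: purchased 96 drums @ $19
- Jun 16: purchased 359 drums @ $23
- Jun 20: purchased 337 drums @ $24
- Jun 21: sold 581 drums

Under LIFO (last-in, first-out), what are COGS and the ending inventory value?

Jun 21, 581 sold [LIFO — newest first]: 337 @ $24 + 244 @ $23 = $13,700
Ending inventory: 227 @ $17 + 344 @ $18 + 363 @ $20 + 185 @ $19 + 96 @ $19 + 115 @ $23 = $25,295

COGS = $13,700; ending inventory = $25,295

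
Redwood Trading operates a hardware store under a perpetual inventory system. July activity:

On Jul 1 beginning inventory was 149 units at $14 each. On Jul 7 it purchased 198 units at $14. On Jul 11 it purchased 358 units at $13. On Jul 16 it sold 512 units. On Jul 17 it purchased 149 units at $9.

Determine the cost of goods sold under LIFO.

COGS = $6,810

Jul 16, 512 sold [LIFO — newest first]: 358 @ $13 + 154 @ $14 = $6,810
Ending inventory: 149 @ $14 + 44 @ $14 + 149 @ $9 = $4,043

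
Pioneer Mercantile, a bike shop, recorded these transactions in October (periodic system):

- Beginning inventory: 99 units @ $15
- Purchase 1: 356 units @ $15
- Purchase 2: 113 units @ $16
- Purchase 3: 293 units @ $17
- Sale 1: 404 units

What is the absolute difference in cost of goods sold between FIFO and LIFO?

FIFO COGS: 99 @ $15 + 305 @ $15 = $6,060
LIFO COGS: 293 @ $17 + 111 @ $16 = $6,757
Difference = |$6,060 − $6,757| = $697

$697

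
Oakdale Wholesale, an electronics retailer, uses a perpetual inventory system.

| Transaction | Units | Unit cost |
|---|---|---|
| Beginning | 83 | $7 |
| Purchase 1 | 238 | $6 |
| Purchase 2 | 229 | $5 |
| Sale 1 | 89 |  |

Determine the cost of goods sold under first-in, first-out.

Sale 1 (89) [FIFO — oldest first]: 83 @ $7 + 6 @ $6 = $617
Ending inventory: 232 @ $6 + 229 @ $5 = $2,537

COGS = $617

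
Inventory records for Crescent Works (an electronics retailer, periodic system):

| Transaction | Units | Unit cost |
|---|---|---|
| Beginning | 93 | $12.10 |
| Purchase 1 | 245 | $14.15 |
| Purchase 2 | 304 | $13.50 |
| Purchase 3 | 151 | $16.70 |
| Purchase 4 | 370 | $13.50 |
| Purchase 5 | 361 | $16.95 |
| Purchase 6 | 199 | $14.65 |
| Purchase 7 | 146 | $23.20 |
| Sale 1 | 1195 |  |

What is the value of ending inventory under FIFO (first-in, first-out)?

Sale 1 (1195) [FIFO — oldest first]: 93 @ $12.10 + 245 @ $14.15 + 304 @ $13.50 + 151 @ $16.70 + 370 @ $13.50 + 32 @ $16.95 = $16,755.15
Ending inventory: 329 @ $16.95 + 199 @ $14.65 + 146 @ $23.20 = $11,879.10
Check: goods available $28,634.25 = COGS $16,755.15 + ending $11,879.10

Ending inventory = $11,879.10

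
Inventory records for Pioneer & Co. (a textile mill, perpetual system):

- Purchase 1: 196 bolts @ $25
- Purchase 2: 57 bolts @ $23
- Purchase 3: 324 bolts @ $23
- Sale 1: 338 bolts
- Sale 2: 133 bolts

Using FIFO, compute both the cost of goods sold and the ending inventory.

Sale 1 (338) [FIFO — oldest first]: 196 @ $25 + 57 @ $23 + 85 @ $23 = $8,166
Sale 2 (133) [FIFO — oldest first]: 133 @ $23 = $3,059
Total COGS = $8,166 + $3,059 = $11,225
Ending inventory: 106 @ $23 = $2,438
Check: goods available $13,663 = COGS $11,225 + ending $2,438

COGS = $11,225; ending inventory = $2,438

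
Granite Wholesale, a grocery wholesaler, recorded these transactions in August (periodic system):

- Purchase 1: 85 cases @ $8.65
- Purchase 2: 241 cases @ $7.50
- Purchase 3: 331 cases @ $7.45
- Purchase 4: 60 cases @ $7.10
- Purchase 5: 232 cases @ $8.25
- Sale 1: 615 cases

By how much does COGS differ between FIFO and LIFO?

$50.55

FIFO COGS: 85 @ $8.65 + 241 @ $7.50 + 289 @ $7.45 = $4,695.80
LIFO COGS: 232 @ $8.25 + 60 @ $7.10 + 323 @ $7.45 = $4,746.35
Difference = |$4,695.80 − $4,746.35| = $50.55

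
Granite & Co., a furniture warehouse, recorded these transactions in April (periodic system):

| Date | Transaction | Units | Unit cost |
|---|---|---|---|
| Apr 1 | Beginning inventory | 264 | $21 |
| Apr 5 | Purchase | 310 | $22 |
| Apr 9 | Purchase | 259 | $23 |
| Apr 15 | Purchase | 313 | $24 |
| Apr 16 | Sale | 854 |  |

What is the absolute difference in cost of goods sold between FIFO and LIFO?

FIFO COGS: 264 @ $21 + 310 @ $22 + 259 @ $23 + 21 @ $24 = $18,825
LIFO COGS: 313 @ $24 + 259 @ $23 + 282 @ $22 = $19,673
Difference = |$18,825 − $19,673| = $848

$848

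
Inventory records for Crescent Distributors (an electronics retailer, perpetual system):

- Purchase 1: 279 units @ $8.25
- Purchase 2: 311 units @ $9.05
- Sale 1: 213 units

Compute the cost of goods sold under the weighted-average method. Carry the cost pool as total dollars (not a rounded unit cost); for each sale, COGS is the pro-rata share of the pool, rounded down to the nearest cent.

After Purchase 1: 279 on hand, pool $2,301.75 (≈ $8.2500 each)
After Purchase 2: 590 on hand, pool $5,116.30 (≈ $8.6717 each)
Sale 1, sell 213: 213/590 × $5,116.30 → $1,847.07
Ending inventory (cost pool remaining) = $3,269.23

COGS = $1,847.07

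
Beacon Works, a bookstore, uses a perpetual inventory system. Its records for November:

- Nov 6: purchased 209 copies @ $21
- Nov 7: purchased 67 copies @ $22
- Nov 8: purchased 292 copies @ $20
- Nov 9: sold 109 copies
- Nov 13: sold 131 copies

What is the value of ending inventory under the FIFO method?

Nov 9, 109 sold [FIFO — oldest first]: 109 @ $21 = $2,289
Nov 13, 131 sold [FIFO — oldest first]: 100 @ $21 + 31 @ $22 = $2,782
Total COGS = $2,289 + $2,782 = $5,071
Ending inventory: 36 @ $22 + 292 @ $20 = $6,632

Ending inventory = $6,632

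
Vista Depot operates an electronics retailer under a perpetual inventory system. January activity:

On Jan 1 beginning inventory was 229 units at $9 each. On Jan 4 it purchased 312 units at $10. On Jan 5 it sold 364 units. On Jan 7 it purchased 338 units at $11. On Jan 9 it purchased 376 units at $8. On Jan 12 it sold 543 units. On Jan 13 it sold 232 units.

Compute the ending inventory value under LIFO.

Ending inventory = $1,044

Jan 5, 364 sold [LIFO — newest first]: 312 @ $10 + 52 @ $9 = $3,588
Jan 12, 543 sold [LIFO — newest first]: 376 @ $8 + 167 @ $11 = $4,845
Jan 13, 232 sold [LIFO — newest first]: 171 @ $11 + 61 @ $9 = $2,430
Total COGS = $3,588 + $4,845 + $2,430 = $10,863
Ending inventory: 116 @ $9 = $1,044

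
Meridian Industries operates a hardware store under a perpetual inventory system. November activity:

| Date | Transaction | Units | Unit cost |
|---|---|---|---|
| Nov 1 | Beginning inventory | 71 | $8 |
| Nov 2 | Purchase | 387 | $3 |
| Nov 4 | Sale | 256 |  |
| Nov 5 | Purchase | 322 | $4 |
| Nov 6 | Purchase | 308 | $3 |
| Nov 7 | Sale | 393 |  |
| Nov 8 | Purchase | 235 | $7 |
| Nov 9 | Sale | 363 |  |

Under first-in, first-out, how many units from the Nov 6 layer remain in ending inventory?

76

Nov 4, 256 sold [FIFO — oldest first]: 71 @ $8 + 185 @ $3 = $1,123
Nov 7, 393 sold [FIFO — oldest first]: 202 @ $3 + 191 @ $4 = $1,370
Nov 9, 363 sold [FIFO — oldest first]: 131 @ $4 + 232 @ $3 = $1,220
Total COGS = $1,123 + $1,370 + $1,220 = $3,713
Ending inventory: 76 @ $3 + 235 @ $7 = $1,873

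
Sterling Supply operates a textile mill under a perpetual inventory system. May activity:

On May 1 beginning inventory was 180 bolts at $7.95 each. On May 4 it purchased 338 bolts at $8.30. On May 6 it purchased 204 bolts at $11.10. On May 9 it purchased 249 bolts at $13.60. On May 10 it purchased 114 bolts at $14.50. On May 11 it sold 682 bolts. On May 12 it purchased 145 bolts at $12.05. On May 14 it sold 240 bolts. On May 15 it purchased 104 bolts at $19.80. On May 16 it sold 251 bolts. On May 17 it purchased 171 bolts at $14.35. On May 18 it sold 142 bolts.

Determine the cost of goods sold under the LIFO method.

COGS = $16,104.40

May 11, 682 sold [LIFO — newest first]: 114 @ $14.50 + 249 @ $13.60 + 204 @ $11.10 + 115 @ $8.30 = $8,258.30
May 14, 240 sold [LIFO — newest first]: 145 @ $12.05 + 95 @ $8.30 = $2,535.75
May 16, 251 sold [LIFO — newest first]: 104 @ $19.80 + 128 @ $8.30 + 19 @ $7.95 = $3,272.65
May 18, 142 sold [LIFO — newest first]: 142 @ $14.35 = $2,037.70
Total COGS = $8,258.30 + $2,535.75 + $3,272.65 + $2,037.70 = $16,104.40
Ending inventory: 161 @ $7.95 + 29 @ $14.35 = $1,696.10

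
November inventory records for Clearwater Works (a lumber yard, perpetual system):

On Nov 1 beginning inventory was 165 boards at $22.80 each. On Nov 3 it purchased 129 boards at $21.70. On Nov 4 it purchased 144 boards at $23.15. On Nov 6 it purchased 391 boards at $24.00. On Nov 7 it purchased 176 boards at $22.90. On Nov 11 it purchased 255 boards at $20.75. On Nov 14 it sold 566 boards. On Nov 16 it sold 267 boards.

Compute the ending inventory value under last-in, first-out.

Ending inventory = $9,640.25

Nov 14, 566 sold [LIFO — newest first]: 255 @ $20.75 + 176 @ $22.90 + 135 @ $24.00 = $12,561.65
Nov 16, 267 sold [LIFO — newest first]: 256 @ $24.00 + 11 @ $23.15 = $6,398.65
Total COGS = $12,561.65 + $6,398.65 = $18,960.30
Ending inventory: 165 @ $22.80 + 129 @ $21.70 + 133 @ $23.15 = $9,640.25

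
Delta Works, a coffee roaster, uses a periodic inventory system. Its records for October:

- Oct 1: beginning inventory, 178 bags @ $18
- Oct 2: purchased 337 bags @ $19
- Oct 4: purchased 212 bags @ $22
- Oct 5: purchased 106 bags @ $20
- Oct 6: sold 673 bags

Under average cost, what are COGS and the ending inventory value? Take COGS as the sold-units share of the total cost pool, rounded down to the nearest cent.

COGS = $13,242.66; ending inventory = $3,148.34

Oct 6, sell 673: 673/833 × $16,391.00 → $13,242.66
Ending inventory (cost pool remaining) = $3,148.34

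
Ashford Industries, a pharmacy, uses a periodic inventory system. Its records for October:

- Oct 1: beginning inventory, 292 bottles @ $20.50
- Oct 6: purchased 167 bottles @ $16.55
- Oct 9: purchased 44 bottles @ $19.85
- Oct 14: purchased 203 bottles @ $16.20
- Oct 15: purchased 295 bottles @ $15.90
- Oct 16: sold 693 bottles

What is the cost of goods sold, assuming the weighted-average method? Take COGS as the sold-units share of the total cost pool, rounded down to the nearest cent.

COGS = $12,186.24

Oct 16, sell 693: 693/1001 × $17,602.35 → $12,186.24
Ending inventory (cost pool remaining) = $5,416.11
Check: goods available $17,602.35 = COGS $12,186.24 + ending $5,416.11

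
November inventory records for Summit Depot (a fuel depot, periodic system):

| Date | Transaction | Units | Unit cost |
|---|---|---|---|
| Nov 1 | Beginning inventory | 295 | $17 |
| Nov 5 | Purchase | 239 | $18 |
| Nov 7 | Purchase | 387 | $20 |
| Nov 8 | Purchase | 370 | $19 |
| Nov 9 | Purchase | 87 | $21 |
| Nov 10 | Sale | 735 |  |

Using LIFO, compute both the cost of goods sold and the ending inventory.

COGS = $14,417; ending inventory = $11,497

Nov 10, 735 sold [LIFO — newest first]: 87 @ $21 + 370 @ $19 + 278 @ $20 = $14,417
Ending inventory: 295 @ $17 + 239 @ $18 + 109 @ $20 = $11,497
Check: goods available $25,914 = COGS $14,417 + ending $11,497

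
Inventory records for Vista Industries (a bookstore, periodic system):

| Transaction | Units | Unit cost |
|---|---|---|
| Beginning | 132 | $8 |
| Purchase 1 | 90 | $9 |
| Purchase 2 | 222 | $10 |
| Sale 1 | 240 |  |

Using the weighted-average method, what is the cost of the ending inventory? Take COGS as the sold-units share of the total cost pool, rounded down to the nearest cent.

Ending inventory = $1,877.36

Sale 1, sell 240: 240/444 × $4,086.00 → $2,208.64
Ending inventory (cost pool remaining) = $1,877.36
Check: goods available $4,086.00 = COGS $2,208.64 + ending $1,877.36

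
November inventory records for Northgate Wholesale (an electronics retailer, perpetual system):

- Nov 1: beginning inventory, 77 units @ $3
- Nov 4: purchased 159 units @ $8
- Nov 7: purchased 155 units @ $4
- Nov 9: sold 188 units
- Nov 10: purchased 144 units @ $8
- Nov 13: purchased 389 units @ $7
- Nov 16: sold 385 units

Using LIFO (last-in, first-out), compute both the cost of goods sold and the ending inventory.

Nov 9, 188 sold [LIFO — newest first]: 155 @ $4 + 33 @ $8 = $884
Nov 16, 385 sold [LIFO — newest first]: 385 @ $7 = $2,695
Total COGS = $884 + $2,695 = $3,579
Ending inventory: 77 @ $3 + 126 @ $8 + 144 @ $8 + 4 @ $7 = $2,419

COGS = $3,579; ending inventory = $2,419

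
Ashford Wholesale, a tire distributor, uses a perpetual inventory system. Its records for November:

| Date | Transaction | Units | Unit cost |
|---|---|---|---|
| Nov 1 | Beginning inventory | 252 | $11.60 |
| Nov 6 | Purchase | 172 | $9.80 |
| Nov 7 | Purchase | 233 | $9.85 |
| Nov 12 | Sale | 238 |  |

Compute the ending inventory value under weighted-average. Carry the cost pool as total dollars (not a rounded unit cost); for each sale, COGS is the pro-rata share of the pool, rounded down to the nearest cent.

After Nov 1: 252 on hand, pool $2,923.20 (≈ $11.6000 each)
After Nov 6: 424 on hand, pool $4,608.80 (≈ $10.8698 each)
After Nov 7: 657 on hand, pool $6,903.85 (≈ $10.5081 each)
Nov 12, sell 238: 238/657 × $6,903.85 → $2,500.93
Ending inventory (cost pool remaining) = $4,402.92

Ending inventory = $4,402.92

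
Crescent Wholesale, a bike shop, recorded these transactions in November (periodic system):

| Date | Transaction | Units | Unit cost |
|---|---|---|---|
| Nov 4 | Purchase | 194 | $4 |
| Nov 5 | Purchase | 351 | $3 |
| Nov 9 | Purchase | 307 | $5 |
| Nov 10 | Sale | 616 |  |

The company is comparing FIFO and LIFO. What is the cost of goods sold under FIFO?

COGS = $2,184

FIFO COGS: 194 @ $4 + 351 @ $3 + 71 @ $5 = $2,184
LIFO COGS: 307 @ $5 + 309 @ $3 = $2,462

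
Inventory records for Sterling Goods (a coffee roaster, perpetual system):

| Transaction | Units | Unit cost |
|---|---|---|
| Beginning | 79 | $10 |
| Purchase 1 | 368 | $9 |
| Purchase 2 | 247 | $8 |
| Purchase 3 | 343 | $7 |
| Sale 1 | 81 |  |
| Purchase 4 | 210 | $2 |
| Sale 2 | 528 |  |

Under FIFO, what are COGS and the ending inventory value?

Sale 1 (81) [FIFO — oldest first]: 79 @ $10 + 2 @ $9 = $808
Sale 2 (528) [FIFO — oldest first]: 366 @ $9 + 162 @ $8 = $4,590
Total COGS = $808 + $4,590 = $5,398
Ending inventory: 85 @ $8 + 343 @ $7 + 210 @ $2 = $3,501

COGS = $5,398; ending inventory = $3,501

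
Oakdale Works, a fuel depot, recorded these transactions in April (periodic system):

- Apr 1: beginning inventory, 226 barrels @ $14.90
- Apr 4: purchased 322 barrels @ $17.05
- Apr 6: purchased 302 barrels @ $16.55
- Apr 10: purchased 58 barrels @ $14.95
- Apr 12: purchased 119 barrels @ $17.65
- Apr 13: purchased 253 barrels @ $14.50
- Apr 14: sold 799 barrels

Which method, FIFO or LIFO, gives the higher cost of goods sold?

FIFO COGS: 226 @ $14.90 + 322 @ $17.05 + 251 @ $16.55 = $13,011.55
LIFO COGS: 253 @ $14.50 + 119 @ $17.65 + 58 @ $14.95 + 302 @ $16.55 + 67 @ $17.05 = $12,776.40

FIFO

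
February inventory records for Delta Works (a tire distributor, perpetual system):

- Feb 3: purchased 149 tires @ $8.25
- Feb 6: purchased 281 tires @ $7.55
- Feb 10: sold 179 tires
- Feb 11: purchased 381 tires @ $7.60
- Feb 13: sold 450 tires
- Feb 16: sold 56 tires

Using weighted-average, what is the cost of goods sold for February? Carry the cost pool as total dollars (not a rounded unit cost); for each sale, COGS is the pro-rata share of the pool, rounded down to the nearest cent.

COGS = $5,279.15

After Feb 3: 149 on hand, pool $1,229.25 (≈ $8.2500 each)
After Feb 6: 430 on hand, pool $3,350.80 (≈ $7.7926 each)
Feb 10, sell 179: 179/430 × $3,350.80 → $1,394.86
After Feb 11: 632 on hand, pool $4,851.54 (≈ $7.6765 each)
Feb 13, sell 450: 450/632 × $4,851.54 → $3,454.41
Feb 16, sell 56: 56/182 × $1,397.13 → $429.88
Total COGS = $1,394.86 + $3,454.41 + $429.88 = $5,279.15
Ending inventory (cost pool remaining) = $967.25
Check: goods available $6,246.40 = COGS $5,279.15 + ending $967.25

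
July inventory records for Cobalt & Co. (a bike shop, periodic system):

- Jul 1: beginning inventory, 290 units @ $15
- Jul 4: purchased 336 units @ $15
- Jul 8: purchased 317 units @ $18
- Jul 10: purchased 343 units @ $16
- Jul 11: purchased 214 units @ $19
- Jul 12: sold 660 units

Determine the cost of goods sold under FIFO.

Jul 12, 660 sold [FIFO — oldest first]: 290 @ $15 + 336 @ $15 + 34 @ $18 = $10,002
Ending inventory: 283 @ $18 + 343 @ $16 + 214 @ $19 = $14,648

COGS = $10,002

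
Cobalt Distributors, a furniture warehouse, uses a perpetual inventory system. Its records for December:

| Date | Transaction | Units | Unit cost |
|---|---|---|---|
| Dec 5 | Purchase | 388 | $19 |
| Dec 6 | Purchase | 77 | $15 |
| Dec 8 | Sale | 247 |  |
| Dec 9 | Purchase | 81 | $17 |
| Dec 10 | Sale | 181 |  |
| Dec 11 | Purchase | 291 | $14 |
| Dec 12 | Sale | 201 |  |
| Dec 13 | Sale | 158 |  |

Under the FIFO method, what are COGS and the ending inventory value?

COGS = $13,278; ending inventory = $700

Dec 8, 247 sold [FIFO — oldest first]: 247 @ $19 = $4,693
Dec 10, 181 sold [FIFO — oldest first]: 141 @ $19 + 40 @ $15 = $3,279
Dec 12, 201 sold [FIFO — oldest first]: 37 @ $15 + 81 @ $17 + 83 @ $14 = $3,094
Dec 13, 158 sold [FIFO — oldest first]: 158 @ $14 = $2,212
Total COGS = $4,693 + $3,279 + $3,094 + $2,212 = $13,278
Ending inventory: 50 @ $14 = $700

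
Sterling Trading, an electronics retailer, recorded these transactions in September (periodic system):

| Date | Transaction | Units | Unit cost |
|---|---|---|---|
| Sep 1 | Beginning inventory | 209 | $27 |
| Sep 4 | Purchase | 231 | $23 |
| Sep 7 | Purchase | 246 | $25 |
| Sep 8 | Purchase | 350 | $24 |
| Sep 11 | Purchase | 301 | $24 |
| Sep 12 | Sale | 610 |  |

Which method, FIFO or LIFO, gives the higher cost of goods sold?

FIFO

FIFO COGS: 209 @ $27 + 231 @ $23 + 170 @ $25 = $15,206
LIFO COGS: 301 @ $24 + 309 @ $24 = $14,640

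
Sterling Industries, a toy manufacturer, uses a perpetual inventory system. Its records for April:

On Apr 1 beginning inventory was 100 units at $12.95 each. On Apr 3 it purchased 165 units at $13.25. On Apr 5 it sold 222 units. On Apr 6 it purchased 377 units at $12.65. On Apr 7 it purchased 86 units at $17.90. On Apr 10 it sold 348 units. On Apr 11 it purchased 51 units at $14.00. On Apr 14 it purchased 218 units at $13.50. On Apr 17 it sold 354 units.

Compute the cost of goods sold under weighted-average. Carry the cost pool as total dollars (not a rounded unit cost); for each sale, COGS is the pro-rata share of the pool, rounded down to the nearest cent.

COGS = $12,454.57

After Apr 1: 100 on hand, pool $1,295.00 (≈ $12.9500 each)
After Apr 3: 265 on hand, pool $3,481.25 (≈ $13.1368 each)
Apr 5, sell 222: 222/265 × $3,481.25 → $2,916.36
After Apr 6: 420 on hand, pool $5,333.94 (≈ $12.6999 each)
After Apr 7: 506 on hand, pool $6,873.34 (≈ $13.5837 each)
Apr 10, sell 348: 348/506 × $6,873.34 → $4,727.11
After Apr 11: 209 on hand, pool $2,860.23 (≈ $13.6853 each)
After Apr 14: 427 on hand, pool $5,803.23 (≈ $13.5907 each)
Apr 17, sell 354: 354/427 × $5,803.23 → $4,811.10
Total COGS = $2,916.36 + $4,727.11 + $4,811.10 = $12,454.57
Ending inventory (cost pool remaining) = $992.13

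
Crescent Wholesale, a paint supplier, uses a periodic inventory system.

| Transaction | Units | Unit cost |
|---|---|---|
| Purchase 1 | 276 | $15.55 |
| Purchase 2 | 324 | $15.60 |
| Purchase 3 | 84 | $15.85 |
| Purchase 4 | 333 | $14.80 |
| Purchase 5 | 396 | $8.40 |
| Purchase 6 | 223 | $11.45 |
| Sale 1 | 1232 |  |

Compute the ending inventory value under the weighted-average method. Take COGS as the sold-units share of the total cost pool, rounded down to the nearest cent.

Sale 1, sell 1232: 1232/1636 × $21,485.75 → $16,179.97
Ending inventory (cost pool remaining) = $5,305.78
Check: goods available $21,485.75 = COGS $16,179.97 + ending $5,305.78

Ending inventory = $5,305.78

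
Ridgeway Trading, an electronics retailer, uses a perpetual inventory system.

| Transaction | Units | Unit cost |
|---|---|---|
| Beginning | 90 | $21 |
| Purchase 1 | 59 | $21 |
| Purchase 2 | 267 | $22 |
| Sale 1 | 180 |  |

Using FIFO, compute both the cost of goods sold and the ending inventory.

Sale 1 (180) [FIFO — oldest first]: 90 @ $21 + 59 @ $21 + 31 @ $22 = $3,811
Ending inventory: 236 @ $22 = $5,192

COGS = $3,811; ending inventory = $5,192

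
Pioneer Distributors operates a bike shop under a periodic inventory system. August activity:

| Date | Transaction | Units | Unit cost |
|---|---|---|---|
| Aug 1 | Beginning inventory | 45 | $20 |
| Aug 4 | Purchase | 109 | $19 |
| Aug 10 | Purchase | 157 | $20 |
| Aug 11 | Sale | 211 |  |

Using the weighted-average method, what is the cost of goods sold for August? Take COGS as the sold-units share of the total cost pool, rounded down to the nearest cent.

Aug 11, sell 211: 211/311 × $6,111.00 → $4,146.04
Ending inventory (cost pool remaining) = $1,964.96
Check: goods available $6,111.00 = COGS $4,146.04 + ending $1,964.96

COGS = $4,146.04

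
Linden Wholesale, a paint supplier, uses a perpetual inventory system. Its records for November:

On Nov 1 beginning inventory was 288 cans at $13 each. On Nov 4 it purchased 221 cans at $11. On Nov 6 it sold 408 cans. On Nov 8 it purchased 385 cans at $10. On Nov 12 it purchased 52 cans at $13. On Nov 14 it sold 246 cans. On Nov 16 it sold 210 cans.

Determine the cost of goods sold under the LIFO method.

Nov 6, 408 sold [LIFO — newest first]: 221 @ $11 + 187 @ $13 = $4,862
Nov 14, 246 sold [LIFO — newest first]: 52 @ $13 + 194 @ $10 = $2,616
Nov 16, 210 sold [LIFO — newest first]: 191 @ $10 + 19 @ $13 = $2,157
Total COGS = $4,862 + $2,616 + $2,157 = $9,635
Ending inventory: 82 @ $13 = $1,066

COGS = $9,635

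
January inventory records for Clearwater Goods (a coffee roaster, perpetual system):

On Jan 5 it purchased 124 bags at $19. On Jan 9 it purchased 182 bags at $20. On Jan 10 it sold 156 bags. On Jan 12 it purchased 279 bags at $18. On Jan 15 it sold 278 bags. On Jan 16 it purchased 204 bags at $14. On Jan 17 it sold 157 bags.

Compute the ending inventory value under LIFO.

Ending inventory = $3,552

Jan 10, 156 sold [LIFO — newest first]: 156 @ $20 = $3,120
Jan 15, 278 sold [LIFO — newest first]: 278 @ $18 = $5,004
Jan 17, 157 sold [LIFO — newest first]: 157 @ $14 = $2,198
Total COGS = $3,120 + $5,004 + $2,198 = $10,322
Ending inventory: 124 @ $19 + 26 @ $20 + 1 @ $18 + 47 @ $14 = $3,552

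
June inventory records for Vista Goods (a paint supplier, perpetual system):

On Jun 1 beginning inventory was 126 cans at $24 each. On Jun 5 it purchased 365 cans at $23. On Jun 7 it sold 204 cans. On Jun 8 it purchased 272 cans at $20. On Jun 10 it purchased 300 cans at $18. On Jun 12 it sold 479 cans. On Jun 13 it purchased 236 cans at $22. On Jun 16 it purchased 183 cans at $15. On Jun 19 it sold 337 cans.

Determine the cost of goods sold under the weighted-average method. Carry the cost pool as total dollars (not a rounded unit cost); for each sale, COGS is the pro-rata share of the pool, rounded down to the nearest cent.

After Jun 1: 126 on hand, pool $3,024.00 (≈ $24.0000 each)
After Jun 5: 491 on hand, pool $11,419.00 (≈ $23.2566 each)
Jun 7, sell 204: 204/491 × $11,419.00 → $4,744.35
After Jun 8: 559 on hand, pool $12,114.65 (≈ $21.6720 each)
After Jun 10: 859 on hand, pool $17,514.65 (≈ $20.3896 each)
Jun 12, sell 479: 479/859 × $17,514.65 → $9,766.60
After Jun 13: 616 on hand, pool $12,940.05 (≈ $21.0066 each)
After Jun 16: 799 on hand, pool $15,685.05 (≈ $19.6309 each)
Jun 19, sell 337: 337/799 × $15,685.05 → $6,615.59
Total COGS = $4,744.35 + $9,766.60 + $6,615.59 = $21,126.54
Ending inventory (cost pool remaining) = $9,069.46
Check: goods available $30,196.00 = COGS $21,126.54 + ending $9,069.46

COGS = $21,126.54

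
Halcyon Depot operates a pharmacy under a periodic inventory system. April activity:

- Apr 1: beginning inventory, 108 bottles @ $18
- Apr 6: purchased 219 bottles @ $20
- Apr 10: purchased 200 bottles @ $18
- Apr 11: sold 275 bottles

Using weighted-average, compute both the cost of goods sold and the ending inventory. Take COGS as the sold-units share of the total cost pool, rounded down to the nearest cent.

Apr 11, sell 275: 275/527 × $9,924.00 → $5,178.55
Ending inventory (cost pool remaining) = $4,745.45

COGS = $5,178.55; ending inventory = $4,745.45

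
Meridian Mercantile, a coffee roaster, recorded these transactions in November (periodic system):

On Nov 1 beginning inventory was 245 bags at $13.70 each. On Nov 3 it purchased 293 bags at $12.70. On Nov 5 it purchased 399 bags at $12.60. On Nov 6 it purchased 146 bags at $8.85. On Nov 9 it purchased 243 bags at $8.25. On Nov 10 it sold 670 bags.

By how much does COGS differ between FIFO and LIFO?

$1,903.35

FIFO COGS: 245 @ $13.70 + 293 @ $12.70 + 132 @ $12.60 = $8,740.80
LIFO COGS: 243 @ $8.25 + 146 @ $8.85 + 281 @ $12.60 = $6,837.45
Difference = |$8,740.80 − $6,837.45| = $1,903.35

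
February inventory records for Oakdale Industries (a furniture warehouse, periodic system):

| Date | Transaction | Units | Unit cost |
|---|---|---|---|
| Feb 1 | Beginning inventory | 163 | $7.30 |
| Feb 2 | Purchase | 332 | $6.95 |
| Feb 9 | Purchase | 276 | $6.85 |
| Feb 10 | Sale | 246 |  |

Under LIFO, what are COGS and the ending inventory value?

COGS = $1,685.10; ending inventory = $3,702.80

Feb 10, 246 sold [LIFO — newest first]: 246 @ $6.85 = $1,685.10
Ending inventory: 163 @ $7.30 + 332 @ $6.95 + 30 @ $6.85 = $3,702.80
Check: goods available $5,387.90 = COGS $1,685.10 + ending $3,702.80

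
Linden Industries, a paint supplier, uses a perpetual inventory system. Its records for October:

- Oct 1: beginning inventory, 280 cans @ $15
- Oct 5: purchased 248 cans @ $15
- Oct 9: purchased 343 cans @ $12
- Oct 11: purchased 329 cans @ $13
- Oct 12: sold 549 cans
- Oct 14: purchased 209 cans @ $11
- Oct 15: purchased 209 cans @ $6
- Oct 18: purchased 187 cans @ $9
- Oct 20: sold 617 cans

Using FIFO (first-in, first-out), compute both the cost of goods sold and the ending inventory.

COGS = $15,871; ending inventory = $5,678

Oct 12, 549 sold [FIFO — oldest first]: 280 @ $15 + 248 @ $15 + 21 @ $12 = $8,172
Oct 20, 617 sold [FIFO — oldest first]: 322 @ $12 + 295 @ $13 = $7,699
Total COGS = $8,172 + $7,699 = $15,871
Ending inventory: 34 @ $13 + 209 @ $11 + 209 @ $6 + 187 @ $9 = $5,678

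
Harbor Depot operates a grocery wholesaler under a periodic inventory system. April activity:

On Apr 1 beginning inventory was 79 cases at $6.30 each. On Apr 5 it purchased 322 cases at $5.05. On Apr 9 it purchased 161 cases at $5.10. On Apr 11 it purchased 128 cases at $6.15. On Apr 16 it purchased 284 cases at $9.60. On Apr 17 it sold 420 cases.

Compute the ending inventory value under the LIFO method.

Ending inventory = $2,904.10

Apr 17, 420 sold [LIFO — newest first]: 284 @ $9.60 + 128 @ $6.15 + 8 @ $5.10 = $3,554.40
Ending inventory: 79 @ $6.30 + 322 @ $5.05 + 153 @ $5.10 = $2,904.10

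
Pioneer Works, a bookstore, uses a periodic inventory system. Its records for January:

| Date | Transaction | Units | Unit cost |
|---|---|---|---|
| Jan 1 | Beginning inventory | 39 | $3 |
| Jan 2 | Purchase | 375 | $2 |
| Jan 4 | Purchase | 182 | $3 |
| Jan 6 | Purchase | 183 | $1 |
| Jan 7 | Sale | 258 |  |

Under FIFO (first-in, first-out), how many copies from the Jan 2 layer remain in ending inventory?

Jan 7, 258 sold [FIFO — oldest first]: 39 @ $3 + 219 @ $2 = $555
Ending inventory: 156 @ $2 + 182 @ $3 + 183 @ $1 = $1,041
Check: goods available $1,596 = COGS $555 + ending $1,041

156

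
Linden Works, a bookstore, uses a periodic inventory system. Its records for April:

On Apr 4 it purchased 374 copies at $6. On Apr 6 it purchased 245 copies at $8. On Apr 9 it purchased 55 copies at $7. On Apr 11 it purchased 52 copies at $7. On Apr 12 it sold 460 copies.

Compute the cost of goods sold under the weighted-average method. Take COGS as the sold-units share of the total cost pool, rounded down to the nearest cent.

Apr 12, sell 460: 460/726 × $4,953.00 → $3,138.26
Ending inventory (cost pool remaining) = $1,814.74

COGS = $3,138.26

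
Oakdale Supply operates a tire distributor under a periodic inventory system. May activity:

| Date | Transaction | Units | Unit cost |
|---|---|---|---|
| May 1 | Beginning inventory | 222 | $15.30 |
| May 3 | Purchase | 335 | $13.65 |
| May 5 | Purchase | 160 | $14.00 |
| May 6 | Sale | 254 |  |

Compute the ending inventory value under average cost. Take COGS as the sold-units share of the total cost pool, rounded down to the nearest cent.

Ending inventory = $6,592.65

May 6, sell 254: 254/717 × $10,209.35 → $3,616.70
Ending inventory (cost pool remaining) = $6,592.65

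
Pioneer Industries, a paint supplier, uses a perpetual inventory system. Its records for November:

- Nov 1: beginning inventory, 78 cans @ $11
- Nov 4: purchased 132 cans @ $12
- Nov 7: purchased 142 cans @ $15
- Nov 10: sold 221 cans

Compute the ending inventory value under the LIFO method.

Nov 10, 221 sold [LIFO — newest first]: 142 @ $15 + 79 @ $12 = $3,078
Ending inventory: 78 @ $11 + 53 @ $12 = $1,494

Ending inventory = $1,494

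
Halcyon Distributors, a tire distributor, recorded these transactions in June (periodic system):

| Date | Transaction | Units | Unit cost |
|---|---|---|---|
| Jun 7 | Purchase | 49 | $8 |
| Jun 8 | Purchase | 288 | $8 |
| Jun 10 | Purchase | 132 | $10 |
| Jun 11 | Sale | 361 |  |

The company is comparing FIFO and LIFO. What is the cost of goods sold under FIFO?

COGS = $2,936

FIFO COGS: 49 @ $8 + 288 @ $8 + 24 @ $10 = $2,936
LIFO COGS: 132 @ $10 + 229 @ $8 = $3,152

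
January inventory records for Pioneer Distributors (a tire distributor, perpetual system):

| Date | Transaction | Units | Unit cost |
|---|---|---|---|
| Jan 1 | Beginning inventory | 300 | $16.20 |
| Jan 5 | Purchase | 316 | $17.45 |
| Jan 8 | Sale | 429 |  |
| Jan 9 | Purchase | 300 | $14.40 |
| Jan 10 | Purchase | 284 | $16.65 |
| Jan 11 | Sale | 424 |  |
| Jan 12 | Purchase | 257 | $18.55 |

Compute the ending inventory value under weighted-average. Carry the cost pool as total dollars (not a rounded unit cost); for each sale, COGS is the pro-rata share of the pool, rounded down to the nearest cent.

After Jan 1: 300 on hand, pool $4,860.00 (≈ $16.2000 each)
After Jan 5: 616 on hand, pool $10,374.20 (≈ $16.8412 each)
Jan 8, sell 429: 429/616 × $10,374.20 → $7,224.88
After Jan 9: 487 on hand, pool $7,469.32 (≈ $15.3374 each)
After Jan 10: 771 on hand, pool $12,197.92 (≈ $15.8209 each)
Jan 11, sell 424: 424/771 × $12,197.92 → $6,708.06
After Jan 12: 604 on hand, pool $10,257.21 (≈ $16.9821 each)
Total COGS = $7,224.88 + $6,708.06 = $13,932.94
Ending inventory (cost pool remaining) = $10,257.21
Check: goods available $24,190.15 = COGS $13,932.94 + ending $10,257.21

Ending inventory = $10,257.21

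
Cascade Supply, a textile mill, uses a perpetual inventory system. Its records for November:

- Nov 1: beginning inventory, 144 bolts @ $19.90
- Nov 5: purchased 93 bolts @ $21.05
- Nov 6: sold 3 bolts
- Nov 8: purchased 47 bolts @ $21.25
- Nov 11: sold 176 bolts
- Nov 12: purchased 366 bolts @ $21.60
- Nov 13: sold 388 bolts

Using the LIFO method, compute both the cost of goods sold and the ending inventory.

Nov 6, 3 sold [LIFO — newest first]: 3 @ $21.05 = $63.15
Nov 11, 176 sold [LIFO — newest first]: 47 @ $21.25 + 90 @ $21.05 + 39 @ $19.90 = $3,669.35
Nov 13, 388 sold [LIFO — newest first]: 366 @ $21.60 + 22 @ $19.90 = $8,343.40
Total COGS = $63.15 + $3,669.35 + $8,343.40 = $12,075.90
Ending inventory: 83 @ $19.90 = $1,651.70
Check: goods available $13,727.60 = COGS $12,075.90 + ending $1,651.70

COGS = $12,075.90; ending inventory = $1,651.70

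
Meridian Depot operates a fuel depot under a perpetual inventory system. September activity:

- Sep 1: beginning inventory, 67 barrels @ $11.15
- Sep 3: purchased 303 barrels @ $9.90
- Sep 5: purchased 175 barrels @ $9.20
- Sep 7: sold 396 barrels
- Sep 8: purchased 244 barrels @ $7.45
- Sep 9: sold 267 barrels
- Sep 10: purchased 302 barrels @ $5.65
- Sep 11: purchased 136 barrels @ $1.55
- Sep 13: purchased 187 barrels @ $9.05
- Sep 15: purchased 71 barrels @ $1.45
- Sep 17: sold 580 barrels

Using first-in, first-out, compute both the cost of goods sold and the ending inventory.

COGS = $9,236.45; ending inventory = $1,650.50

Sep 7, 396 sold [FIFO — oldest first]: 67 @ $11.15 + 303 @ $9.90 + 26 @ $9.20 = $3,985.95
Sep 9, 267 sold [FIFO — oldest first]: 149 @ $9.20 + 118 @ $7.45 = $2,249.90
Sep 17, 580 sold [FIFO — oldest first]: 126 @ $7.45 + 302 @ $5.65 + 136 @ $1.55 + 16 @ $9.05 = $3,000.60
Total COGS = $3,985.95 + $2,249.90 + $3,000.60 = $9,236.45
Ending inventory: 171 @ $9.05 + 71 @ $1.45 = $1,650.50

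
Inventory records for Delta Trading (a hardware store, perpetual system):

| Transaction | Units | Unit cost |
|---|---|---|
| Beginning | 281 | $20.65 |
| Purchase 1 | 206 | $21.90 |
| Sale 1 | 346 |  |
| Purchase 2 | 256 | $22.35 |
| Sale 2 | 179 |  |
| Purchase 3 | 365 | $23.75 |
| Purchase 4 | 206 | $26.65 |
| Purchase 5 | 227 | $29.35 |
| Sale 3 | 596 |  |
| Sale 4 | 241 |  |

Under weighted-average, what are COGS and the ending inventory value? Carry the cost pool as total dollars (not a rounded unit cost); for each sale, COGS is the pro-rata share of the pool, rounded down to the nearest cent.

COGS = $32,346.03; ending inventory = $4,510.72

After Beginning: 281 on hand, pool $5,802.65 (≈ $20.6500 each)
After Purchase 1: 487 on hand, pool $10,314.05 (≈ $21.1787 each)
Sale 1, sell 346: 346/487 × $10,314.05 → $7,327.84
After Purchase 2: 397 on hand, pool $8,707.81 (≈ $21.9340 each)
Sale 2, sell 179: 179/397 × $8,707.81 → $3,926.19
After Purchase 3: 583 on hand, pool $13,450.37 (≈ $23.0710 each)
After Purchase 4: 789 on hand, pool $18,940.27 (≈ $24.0054 each)
After Purchase 5: 1016 on hand, pool $25,602.72 (≈ $25.1995 each)
Sale 3, sell 596: 596/1016 × $25,602.72 → $15,018.91
Sale 4, sell 241: 241/420 × $10,583.81 → $6,073.09
Total COGS = $7,327.84 + $3,926.19 + $15,018.91 + $6,073.09 = $32,346.03
Ending inventory (cost pool remaining) = $4,510.72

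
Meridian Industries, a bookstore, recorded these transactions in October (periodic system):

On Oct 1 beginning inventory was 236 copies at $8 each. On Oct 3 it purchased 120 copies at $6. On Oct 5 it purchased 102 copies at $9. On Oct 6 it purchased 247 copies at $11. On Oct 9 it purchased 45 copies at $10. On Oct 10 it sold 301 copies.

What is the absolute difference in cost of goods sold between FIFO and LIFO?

$970

FIFO COGS: 236 @ $8 + 65 @ $6 = $2,278
LIFO COGS: 45 @ $10 + 247 @ $11 + 9 @ $9 = $3,248
Difference = |$2,278 − $3,248| = $970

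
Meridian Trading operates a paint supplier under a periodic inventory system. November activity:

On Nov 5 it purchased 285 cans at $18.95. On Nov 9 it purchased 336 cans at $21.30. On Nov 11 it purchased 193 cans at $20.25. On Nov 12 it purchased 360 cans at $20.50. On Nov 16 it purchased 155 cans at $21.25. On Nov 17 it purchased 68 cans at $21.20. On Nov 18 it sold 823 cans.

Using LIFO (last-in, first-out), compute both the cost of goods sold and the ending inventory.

COGS = $17,024.70; ending inventory = $11,556.45

Nov 18, 823 sold [LIFO — newest first]: 68 @ $21.20 + 155 @ $21.25 + 360 @ $20.50 + 193 @ $20.25 + 47 @ $21.30 = $17,024.70
Ending inventory: 285 @ $18.95 + 289 @ $21.30 = $11,556.45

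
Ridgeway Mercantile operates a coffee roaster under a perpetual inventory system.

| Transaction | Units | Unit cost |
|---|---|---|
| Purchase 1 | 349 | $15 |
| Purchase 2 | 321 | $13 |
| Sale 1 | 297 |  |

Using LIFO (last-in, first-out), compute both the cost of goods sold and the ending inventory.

Sale 1 (297) [LIFO — newest first]: 297 @ $13 = $3,861
Ending inventory: 349 @ $15 + 24 @ $13 = $5,547
Check: goods available $9,408 = COGS $3,861 + ending $5,547

COGS = $3,861; ending inventory = $5,547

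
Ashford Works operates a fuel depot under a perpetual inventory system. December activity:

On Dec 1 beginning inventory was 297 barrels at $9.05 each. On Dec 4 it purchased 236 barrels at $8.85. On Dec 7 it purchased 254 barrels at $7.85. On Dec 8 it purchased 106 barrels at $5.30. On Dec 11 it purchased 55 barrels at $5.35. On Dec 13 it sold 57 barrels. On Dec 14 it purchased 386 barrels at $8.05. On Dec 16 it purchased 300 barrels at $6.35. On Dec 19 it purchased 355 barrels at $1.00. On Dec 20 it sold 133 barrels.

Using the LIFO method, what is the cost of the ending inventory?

Dec 13, 57 sold [LIFO — newest first]: 55 @ $5.35 + 2 @ $5.30 = $304.85
Dec 20, 133 sold [LIFO — newest first]: 133 @ $1.00 = $133.00
Total COGS = $304.85 + $133.00 = $437.85
Ending inventory: 297 @ $9.05 + 236 @ $8.85 + 254 @ $7.85 + 104 @ $5.30 + 386 @ $8.05 + 300 @ $6.35 + 222 @ $1.00 = $12,555.85

Ending inventory = $12,555.85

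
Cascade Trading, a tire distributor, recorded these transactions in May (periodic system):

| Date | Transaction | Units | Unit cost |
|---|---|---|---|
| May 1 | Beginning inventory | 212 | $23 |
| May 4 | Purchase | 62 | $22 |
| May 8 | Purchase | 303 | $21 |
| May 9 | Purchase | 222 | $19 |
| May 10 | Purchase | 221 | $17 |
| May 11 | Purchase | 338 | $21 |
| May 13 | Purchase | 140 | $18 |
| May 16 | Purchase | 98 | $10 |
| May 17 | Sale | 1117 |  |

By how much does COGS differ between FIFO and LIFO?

FIFO COGS: 212 @ $23 + 62 @ $22 + 303 @ $21 + 222 @ $19 + 221 @ $17 + 97 @ $21 = $22,615
LIFO COGS: 98 @ $10 + 140 @ $18 + 338 @ $21 + 221 @ $17 + 222 @ $19 + 98 @ $21 = $20,631
Difference = |$22,615 − $20,631| = $1,984

$1,984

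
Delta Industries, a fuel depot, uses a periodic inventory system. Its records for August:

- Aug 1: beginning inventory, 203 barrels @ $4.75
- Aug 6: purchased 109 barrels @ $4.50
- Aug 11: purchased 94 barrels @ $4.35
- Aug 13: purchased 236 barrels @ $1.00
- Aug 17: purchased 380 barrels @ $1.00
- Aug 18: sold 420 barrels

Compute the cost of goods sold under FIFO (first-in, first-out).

Aug 18, 420 sold [FIFO — oldest first]: 203 @ $4.75 + 109 @ $4.50 + 94 @ $4.35 + 14 @ $1.00 = $1,877.65
Ending inventory: 222 @ $1.00 + 380 @ $1.00 = $602.00

COGS = $1,877.65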